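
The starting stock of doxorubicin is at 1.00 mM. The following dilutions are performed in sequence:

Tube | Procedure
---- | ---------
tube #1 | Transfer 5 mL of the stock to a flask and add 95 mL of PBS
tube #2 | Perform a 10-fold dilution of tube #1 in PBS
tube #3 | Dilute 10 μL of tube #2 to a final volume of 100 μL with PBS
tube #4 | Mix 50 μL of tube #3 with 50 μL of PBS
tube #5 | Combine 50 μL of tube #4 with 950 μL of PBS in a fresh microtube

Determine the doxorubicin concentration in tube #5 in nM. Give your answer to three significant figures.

12.5 nM

Step 1: 5 mL + 95 mL = 100 mL total → factor 100/5 = 20
Step 2: 10-fold → factor 10
Step 3: 10 μL brought to 100 μL → factor 100/10 = 10
Step 4: 50 μL + 50 μL = 100 μL total → factor 100/50 = 2
Step 5: 50 μL + 950 μL = 1000 μL total → factor 1000/50 = 20
Overall dilution factor = 20 × 10 × 10 × 2 × 20 = 80000
Final = 1.00 mM / 80000 = 1.250 × 10^-5 mM = 12.5 nM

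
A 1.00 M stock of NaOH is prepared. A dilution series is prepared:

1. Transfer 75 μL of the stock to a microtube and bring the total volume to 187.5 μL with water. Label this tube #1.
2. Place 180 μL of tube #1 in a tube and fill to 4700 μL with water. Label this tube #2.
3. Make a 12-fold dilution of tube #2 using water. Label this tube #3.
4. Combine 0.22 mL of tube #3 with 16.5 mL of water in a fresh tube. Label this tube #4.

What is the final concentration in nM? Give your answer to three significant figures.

Step 1: 75 μL brought to 187.5 μL → factor 187.5/75 = 2.5
Step 2: 180 μL brought to 4700 μL → factor 4700/180 = 26.111
Step 3: 12-fold → factor 12
Step 4: 0.22 mL + 16.5 mL = 16.72 mL total → factor 16.72/0.22 = 76
Overall dilution factor = 2.5 × 26.111 × 12 × 76 = 59533
Final = 1.00 M / 59533 = 1.680 × 10^-5 M = 1.68 × 10^4 nM

1.68 × 10^4 nM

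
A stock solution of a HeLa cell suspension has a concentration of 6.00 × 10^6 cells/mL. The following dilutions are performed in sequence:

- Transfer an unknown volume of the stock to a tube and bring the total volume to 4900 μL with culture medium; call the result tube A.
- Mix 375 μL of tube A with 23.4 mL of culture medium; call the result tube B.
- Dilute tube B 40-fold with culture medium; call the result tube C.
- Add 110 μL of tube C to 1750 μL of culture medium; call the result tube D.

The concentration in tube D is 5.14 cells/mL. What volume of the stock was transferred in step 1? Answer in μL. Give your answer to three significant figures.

Step 1: v brought to 4900 μL → factor = 4900 μL/v
Step 2: 375 μL + 23.4 mL = 23775 μL total → factor 23775/375 = 63.4
Step 3: 40-fold → factor 40
Step 4: 110 μL + 1750 μL = 1860 μL total → factor 1860/110 = 16.909
Product of known-step factors = 42881
Overall factor = 6.00 × 10^6 cells/mL / (5.14 cells/mL) = 1.1673 × 10^6
Step-1 factor = 1.1673 × 10^6 / 42881 = 27.222
v = 4900 μL / 27.222 = 180 μL

180 μL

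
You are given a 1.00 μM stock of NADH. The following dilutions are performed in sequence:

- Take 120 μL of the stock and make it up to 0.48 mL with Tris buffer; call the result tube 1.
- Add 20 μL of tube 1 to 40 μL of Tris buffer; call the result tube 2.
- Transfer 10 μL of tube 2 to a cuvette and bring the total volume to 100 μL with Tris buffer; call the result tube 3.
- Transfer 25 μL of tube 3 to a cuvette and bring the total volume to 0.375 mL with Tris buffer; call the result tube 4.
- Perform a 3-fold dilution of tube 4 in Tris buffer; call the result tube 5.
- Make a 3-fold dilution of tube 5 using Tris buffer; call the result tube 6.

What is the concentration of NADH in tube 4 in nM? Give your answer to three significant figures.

Step 1: 120 μL brought to 0.48 mL → factor 480/120 = 4
Step 2: 20 μL + 40 μL = 60 μL total → factor 60/20 = 3
Step 3: 10 μL brought to 100 μL → factor 100/10 = 10
Step 4: 25 μL brought to 0.375 mL → factor 375/25 = 15
Dilution factor through tube 4 = 4 × 3 × 10 × 15 = 1800
[tube 4] = 1.00 μM / 1800 = 0.0005556 μM = 0.556 nM

0.556 nM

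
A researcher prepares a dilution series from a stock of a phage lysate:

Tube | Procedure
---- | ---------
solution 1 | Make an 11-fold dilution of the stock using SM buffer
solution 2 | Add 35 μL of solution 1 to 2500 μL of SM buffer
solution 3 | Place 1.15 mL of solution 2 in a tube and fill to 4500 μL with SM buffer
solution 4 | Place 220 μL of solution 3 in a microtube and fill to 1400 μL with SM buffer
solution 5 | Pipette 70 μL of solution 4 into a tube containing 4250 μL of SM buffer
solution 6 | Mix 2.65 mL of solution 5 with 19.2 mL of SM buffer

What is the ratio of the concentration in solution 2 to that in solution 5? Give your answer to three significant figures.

1.54 × 10^3

Step 1: 11-fold → factor 11
Step 2: 35 μL + 2500 μL = 2535 μL total → factor 2535/35 = 72.429
Step 3: 1.15 mL brought to 4500 μL → factor 4.5/1.15 = 3.913
Step 4: 220 μL brought to 1400 μL → factor 1400/220 = 6.3636
Step 5: 70 μL + 4250 μL = 4320 μL total → factor 4320/70 = 61.714
Dilution factor to solution 2 = 796.71; to solution 5 = 1.2244 × 10^6
[solution 2]/[solution 5] = (factor to solution 5)/(factor to solution 2) = 1.2244 × 10^6/796.71 = 1.54 × 10^3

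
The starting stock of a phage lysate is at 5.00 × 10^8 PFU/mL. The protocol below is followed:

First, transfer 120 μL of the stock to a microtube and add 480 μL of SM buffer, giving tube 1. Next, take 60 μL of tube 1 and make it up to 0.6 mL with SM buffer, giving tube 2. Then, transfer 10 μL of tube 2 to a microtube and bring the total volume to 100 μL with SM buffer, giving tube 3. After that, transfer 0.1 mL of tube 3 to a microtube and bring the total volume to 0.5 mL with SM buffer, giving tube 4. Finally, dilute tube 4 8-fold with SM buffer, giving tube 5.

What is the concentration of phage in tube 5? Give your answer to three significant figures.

2.50 × 10^4 PFU/mL

Step 1: 120 μL + 480 μL = 600 μL total → factor 600/120 = 5
Step 2: 60 μL brought to 0.6 mL → factor 600/60 = 10
Step 3: 10 μL brought to 100 μL → factor 100/10 = 10
Step 4: 0.1 mL brought to 0.5 mL → factor 0.5/0.1 = 5
Step 5: 8-fold → factor 8
Overall dilution factor = 5 × 10 × 10 × 5 × 8 = 20000
Final = 5.00 × 10^8 PFU/mL / 20000 = 2.50 × 10^4 PFU/mL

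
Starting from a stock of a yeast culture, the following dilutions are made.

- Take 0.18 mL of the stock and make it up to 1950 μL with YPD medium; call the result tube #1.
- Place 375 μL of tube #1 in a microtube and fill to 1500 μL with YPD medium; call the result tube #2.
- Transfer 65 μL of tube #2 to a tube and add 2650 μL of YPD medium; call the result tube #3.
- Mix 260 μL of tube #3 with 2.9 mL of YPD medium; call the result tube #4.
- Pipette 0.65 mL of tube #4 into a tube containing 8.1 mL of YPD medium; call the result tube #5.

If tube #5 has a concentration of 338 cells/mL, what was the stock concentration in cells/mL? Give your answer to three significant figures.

Step 1: 0.18 mL brought to 1950 μL → factor 1.95/0.18 = 10.833
Step 2: 375 μL brought to 1500 μL → factor 1500/375 = 4
Step 3: 65 μL + 2650 μL = 2715 μL total → factor 2715/65 = 41.769
Step 4: 260 μL + 2.9 mL = 3160 μL total → factor 3160/260 = 12.154
Step 5: 0.65 mL + 8.1 mL = 8.75 mL total → factor 8.75/0.65 = 13.462
Overall dilution factor = 10.833 × 4 × 41.769 × 12.154 × 13.462 = 2.9613 × 10^5
Stock = 338 cells/mL × 2.9613 × 10^5 = 1.00 × 10^8 cells/mL

1.00 × 10^8 cells/mL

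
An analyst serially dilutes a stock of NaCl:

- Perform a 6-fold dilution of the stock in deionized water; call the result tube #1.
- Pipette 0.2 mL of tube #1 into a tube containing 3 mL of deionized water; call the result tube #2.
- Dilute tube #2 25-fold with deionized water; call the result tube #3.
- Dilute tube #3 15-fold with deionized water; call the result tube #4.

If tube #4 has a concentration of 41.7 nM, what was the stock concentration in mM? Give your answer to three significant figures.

1.50 mM

Step 1: 6-fold → factor 6
Step 2: 0.2 mL + 3 mL = 3.2 mL total → factor 3.2/0.2 = 16
Step 3: 25-fold → factor 25
Step 4: 15-fold → factor 15
Overall dilution factor = 6 × 16 × 25 × 15 = 36000
Stock = 41.7 nM × 36000 = 1.501 × 10^6 nM = 1.50 mM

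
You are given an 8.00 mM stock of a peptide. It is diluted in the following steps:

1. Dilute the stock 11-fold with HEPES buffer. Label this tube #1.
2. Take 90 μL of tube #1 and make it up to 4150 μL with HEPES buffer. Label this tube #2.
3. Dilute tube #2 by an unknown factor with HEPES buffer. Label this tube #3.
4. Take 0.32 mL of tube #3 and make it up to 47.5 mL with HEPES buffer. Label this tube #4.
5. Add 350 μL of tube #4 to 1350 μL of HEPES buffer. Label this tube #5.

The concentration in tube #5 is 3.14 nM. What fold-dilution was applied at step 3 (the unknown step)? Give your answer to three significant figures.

6.97-fold

Step 1: 11-fold → factor 11
Step 2: 90 μL brought to 4150 μL → factor 4150/90 = 46.111
Step 3: unknown factor x
Step 4: 0.32 mL brought to 47.5 mL → factor 47.5/0.32 = 148.44
Step 5: 350 μL + 1350 μL = 1700 μL total → factor 1700/350 = 4.8571
Product of known-step factors = 3.657 × 10^5
Overall factor = 8.00 mM / (3.14 nM) = 2.5478 × 10^6
x = 2.5478 × 10^6 / 3.657 × 10^5 = 6.97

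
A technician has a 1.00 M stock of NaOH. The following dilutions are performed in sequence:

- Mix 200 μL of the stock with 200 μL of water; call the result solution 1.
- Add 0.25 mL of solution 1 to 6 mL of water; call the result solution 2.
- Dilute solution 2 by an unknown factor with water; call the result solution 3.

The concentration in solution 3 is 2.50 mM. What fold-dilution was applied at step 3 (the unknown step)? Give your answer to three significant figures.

8.00-fold

Step 1: 200 μL + 200 μL = 400 μL total → factor 400/200 = 2
Step 2: 0.25 mL + 6 mL = 6.25 mL total → factor 6.25/0.25 = 25
Step 3: unknown factor x
Product of known-step factors = 50
Overall factor = 1.00 M / (2.50 mM) = 400
x = 400 / 50 = 8.00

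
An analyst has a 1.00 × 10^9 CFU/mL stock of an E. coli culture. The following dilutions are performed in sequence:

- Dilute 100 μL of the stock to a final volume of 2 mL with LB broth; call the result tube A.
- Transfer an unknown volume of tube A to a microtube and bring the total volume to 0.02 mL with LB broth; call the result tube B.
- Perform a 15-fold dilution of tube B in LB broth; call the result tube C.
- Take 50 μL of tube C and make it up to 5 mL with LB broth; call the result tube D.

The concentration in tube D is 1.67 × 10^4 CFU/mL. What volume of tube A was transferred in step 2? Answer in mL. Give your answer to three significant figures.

0.0100 mL

Step 1: 100 μL brought to 2 mL → factor 2000/100 = 20
Step 2: v brought to 0.02 mL → factor = 0.02 mL/v
Step 3: 15-fold → factor 15
Step 4: 50 μL brought to 5 mL → factor 5000/50 = 100
Product of known-step factors = 30000
Overall factor = 1.00 × 10^9 CFU/mL / (1.67 × 10^4 CFU/mL) = 59880
Step-2 factor = 59880 / 30000 = 1.996
v = 0.02 mL / 1.996 = 0.0100 mL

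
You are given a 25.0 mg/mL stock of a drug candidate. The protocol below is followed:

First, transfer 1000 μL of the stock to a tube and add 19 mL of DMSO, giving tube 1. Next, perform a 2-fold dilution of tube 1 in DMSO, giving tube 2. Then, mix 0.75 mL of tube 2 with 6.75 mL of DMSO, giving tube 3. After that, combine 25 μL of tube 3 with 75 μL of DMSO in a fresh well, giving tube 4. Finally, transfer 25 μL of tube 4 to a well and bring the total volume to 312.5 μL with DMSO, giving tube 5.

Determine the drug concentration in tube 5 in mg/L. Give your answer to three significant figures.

1.25 mg/L

Step 1: 1000 μL + 19 mL = 20000 μL total → factor 20000/1000 = 20
Step 2: 2-fold → factor 2
Step 3: 0.75 mL + 6.75 mL = 7.5 mL total → factor 7.5/0.75 = 10
Step 4: 25 μL + 75 μL = 100 μL total → factor 100/25 = 4
Step 5: 25 μL brought to 312.5 μL → factor 312.5/25 = 12.5
Overall dilution factor = 20 × 2 × 10 × 4 × 12.5 = 20000
Final = 25.0 mg/mL / 20000 = 0.001250 mg/mL = 1.25 mg/L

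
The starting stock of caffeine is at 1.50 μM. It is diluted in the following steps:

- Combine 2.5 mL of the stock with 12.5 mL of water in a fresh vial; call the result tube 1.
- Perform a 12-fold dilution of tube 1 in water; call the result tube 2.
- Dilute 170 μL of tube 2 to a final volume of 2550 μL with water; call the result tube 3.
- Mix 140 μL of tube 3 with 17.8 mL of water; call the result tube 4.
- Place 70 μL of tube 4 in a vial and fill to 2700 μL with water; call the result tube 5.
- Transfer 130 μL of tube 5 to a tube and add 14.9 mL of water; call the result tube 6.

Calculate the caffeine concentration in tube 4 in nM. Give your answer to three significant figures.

0.0108 nM

Step 1: 2.5 mL + 12.5 mL = 15 mL total → factor 15/2.5 = 6
Step 2: 12-fold → factor 12
Step 3: 170 μL brought to 2550 μL → factor 2550/170 = 15
Step 4: 140 μL + 17.8 mL = 17940 μL total → factor 17940/140 = 128.14
Dilution factor through tube 4 = 6 × 12 × 15 × 128.14 = 1.3839 × 10^5
[tube 4] = 1.50 μM / 1.3839 × 10^5 = 1.084 × 10^-5 μM = 0.0108 nM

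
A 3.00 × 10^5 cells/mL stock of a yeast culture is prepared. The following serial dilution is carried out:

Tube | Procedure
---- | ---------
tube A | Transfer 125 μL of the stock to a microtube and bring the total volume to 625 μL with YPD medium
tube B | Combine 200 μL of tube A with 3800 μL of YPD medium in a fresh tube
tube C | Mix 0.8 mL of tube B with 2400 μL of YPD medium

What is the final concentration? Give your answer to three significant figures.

Step 1: 125 μL brought to 625 μL → factor 625/125 = 5
Step 2: 200 μL + 3800 μL = 4000 μL total → factor 4000/200 = 20
Step 3: 0.8 mL + 2400 μL = 3.2 mL total → factor 3.2/0.8 = 4
Overall dilution factor = 5 × 20 × 4 = 400
Final = 3.00 × 10^5 cells/mL / 400 = 750 cells/mL

750 cells/mL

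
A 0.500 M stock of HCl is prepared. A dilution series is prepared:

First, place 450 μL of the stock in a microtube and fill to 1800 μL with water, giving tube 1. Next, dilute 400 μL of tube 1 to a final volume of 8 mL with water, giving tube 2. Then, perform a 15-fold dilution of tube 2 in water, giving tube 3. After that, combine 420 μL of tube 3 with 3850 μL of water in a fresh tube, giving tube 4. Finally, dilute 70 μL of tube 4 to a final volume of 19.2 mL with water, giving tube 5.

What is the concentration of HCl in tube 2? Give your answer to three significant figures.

0.00625 M

Step 1: 450 μL brought to 1800 μL → factor 1800/450 = 4
Step 2: 400 μL brought to 8 mL → factor 8000/400 = 20
Dilution factor through tube 2 = 4 × 20 = 80
[tube 2] = 0.500 M / 80 = 0.00625 M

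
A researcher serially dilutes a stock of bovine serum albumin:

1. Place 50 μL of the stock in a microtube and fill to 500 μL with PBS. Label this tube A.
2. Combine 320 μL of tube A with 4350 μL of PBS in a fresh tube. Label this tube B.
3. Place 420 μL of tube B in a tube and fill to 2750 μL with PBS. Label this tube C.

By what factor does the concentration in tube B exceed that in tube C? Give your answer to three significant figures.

6.55

Step 1: 50 μL brought to 500 μL → factor 500/50 = 10
Step 2: 320 μL + 4350 μL = 4670 μL total → factor 4670/320 = 14.594
Step 3: 420 μL brought to 2750 μL → factor 2750/420 = 6.5476
Dilution factor to tube B = 145.94; to tube C = 955.54
[tube B]/[tube C] = (factor to tube C)/(factor to tube B) = 955.54/145.94 = 6.55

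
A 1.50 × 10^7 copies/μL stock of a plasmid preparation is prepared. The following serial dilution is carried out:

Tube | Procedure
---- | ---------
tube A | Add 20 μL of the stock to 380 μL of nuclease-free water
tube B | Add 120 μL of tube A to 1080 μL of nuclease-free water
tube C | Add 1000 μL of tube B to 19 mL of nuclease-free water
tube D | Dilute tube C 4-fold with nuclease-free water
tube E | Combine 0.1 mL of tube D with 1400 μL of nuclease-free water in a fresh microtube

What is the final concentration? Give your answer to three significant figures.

62.5 copies/μL

Step 1: 20 μL + 380 μL = 400 μL total → factor 400/20 = 20
Step 2: 120 μL + 1080 μL = 1200 μL total → factor 1200/120 = 10
Step 3: 1000 μL + 19 mL = 20000 μL total → factor 20000/1000 = 20
Step 4: 4-fold → factor 4
Step 5: 0.1 mL + 1400 μL = 1.5 mL total → factor 1.5/0.1 = 15
Overall dilution factor = 20 × 10 × 20 × 4 × 15 = 2.4 × 10^5
Final = 1.50 × 10^7 copies/μL / 2.4 × 10^5 = 62.5 copies/μL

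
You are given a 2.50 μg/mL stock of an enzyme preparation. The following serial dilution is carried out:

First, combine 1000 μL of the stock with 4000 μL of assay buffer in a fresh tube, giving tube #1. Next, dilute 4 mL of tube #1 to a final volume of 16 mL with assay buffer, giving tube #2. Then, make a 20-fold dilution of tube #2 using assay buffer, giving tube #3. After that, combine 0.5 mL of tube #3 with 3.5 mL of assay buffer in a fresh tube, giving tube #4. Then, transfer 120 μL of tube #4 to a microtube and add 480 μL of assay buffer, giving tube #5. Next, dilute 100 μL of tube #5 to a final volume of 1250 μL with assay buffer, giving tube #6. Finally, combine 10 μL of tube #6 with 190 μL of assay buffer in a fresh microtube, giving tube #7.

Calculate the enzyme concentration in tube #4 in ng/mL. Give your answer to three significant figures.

0.781 ng/mL

Step 1: 1000 μL + 4000 μL = 5000 μL total → factor 5000/1000 = 5
Step 2: 4 mL brought to 16 mL → factor 16/4 = 4
Step 3: 20-fold → factor 20
Step 4: 0.5 mL + 3.5 mL = 4 mL total → factor 4/0.5 = 8
Dilution factor through tube #4 = 5 × 4 × 20 × 8 = 3200
[tube #4] = 2.50 μg/mL / 3200 = 0.0007813 μg/mL = 0.781 ng/mL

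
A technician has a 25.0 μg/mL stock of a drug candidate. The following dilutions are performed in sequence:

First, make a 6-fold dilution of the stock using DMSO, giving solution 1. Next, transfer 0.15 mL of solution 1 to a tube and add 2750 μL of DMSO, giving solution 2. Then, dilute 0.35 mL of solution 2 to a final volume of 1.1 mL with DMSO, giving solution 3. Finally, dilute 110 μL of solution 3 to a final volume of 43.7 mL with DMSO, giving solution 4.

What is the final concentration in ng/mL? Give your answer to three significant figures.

Step 1: 6-fold → factor 6
Step 2: 0.15 mL + 2750 μL = 2.9 mL total → factor 2.9/0.15 = 19.333
Step 3: 0.35 mL brought to 1.1 mL → factor 1.1/0.35 = 3.1429
Step 4: 110 μL brought to 43.7 mL → factor 43700/110 = 397.27
Overall dilution factor = 6 × 19.333 × 3.1429 × 397.27 = 1.4483 × 10^5
Final = 25.0 μg/mL / 1.4483 × 10^5 = 0.0001726 μg/mL = 0.173 ng/mL

0.173 ng/mL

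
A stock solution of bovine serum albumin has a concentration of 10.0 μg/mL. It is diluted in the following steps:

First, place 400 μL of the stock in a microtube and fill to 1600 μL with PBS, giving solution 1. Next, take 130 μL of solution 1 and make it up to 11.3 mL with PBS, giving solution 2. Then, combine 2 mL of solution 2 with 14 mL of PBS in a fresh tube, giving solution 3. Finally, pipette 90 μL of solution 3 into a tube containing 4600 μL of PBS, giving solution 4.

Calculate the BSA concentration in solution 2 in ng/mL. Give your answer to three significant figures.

Step 1: 400 μL brought to 1600 μL → factor 1600/400 = 4
Step 2: 130 μL brought to 11.3 mL → factor 11300/130 = 86.923
Dilution factor through solution 2 = 4 × 86.923 = 347.69
[solution 2] = 10.0 μg/mL / 347.69 = 0.02876 μg/mL = 28.8 ng/mL

28.8 ng/mL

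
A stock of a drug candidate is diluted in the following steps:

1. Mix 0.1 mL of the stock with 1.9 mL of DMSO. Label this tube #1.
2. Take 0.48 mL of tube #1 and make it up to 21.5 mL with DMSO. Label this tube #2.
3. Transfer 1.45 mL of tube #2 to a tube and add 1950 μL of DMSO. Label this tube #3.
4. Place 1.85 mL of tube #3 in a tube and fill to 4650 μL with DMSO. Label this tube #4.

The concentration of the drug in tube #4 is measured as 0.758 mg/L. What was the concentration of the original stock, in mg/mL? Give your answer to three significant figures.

4.00 mg/mL

Step 1: 0.1 mL + 1.9 mL = 2 mL total → factor 2/0.1 = 20
Step 2: 0.48 mL brought to 21.5 mL → factor 21.5/0.48 = 44.792
Step 3: 1.45 mL + 1950 μL = 3.4 mL total → factor 3.4/1.45 = 2.3448
Step 4: 1.85 mL brought to 4650 μL → factor 4.65/1.85 = 2.5135
Overall dilution factor = 20 × 44.792 × 2.3448 × 2.5135 = 5279.8
Stock = 0.758 mg/L × 5279.8 = 4002 mg/L = 4.00 mg/mL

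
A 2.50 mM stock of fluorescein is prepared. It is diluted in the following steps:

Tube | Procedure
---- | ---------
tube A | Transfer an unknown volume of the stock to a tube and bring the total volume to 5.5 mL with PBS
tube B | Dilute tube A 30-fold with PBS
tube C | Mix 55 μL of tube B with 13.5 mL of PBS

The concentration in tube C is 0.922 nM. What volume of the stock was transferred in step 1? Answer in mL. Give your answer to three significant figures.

Step 1: v brought to 5.5 mL → factor = 5.5 mL/v
Step 2: 30-fold → factor 30
Step 3: 55 μL + 13.5 mL = 13555 μL total → factor 13555/55 = 246.45
Product of known-step factors = 7393.6
Overall factor = 2.50 mM / (0.922 nM) = 2.7115 × 10^6
Step-1 factor = 2.7115 × 10^6 / 7393.6 = 366.73
v = 5.5 mL / 366.73 = 0.0150 mL

0.0150 mL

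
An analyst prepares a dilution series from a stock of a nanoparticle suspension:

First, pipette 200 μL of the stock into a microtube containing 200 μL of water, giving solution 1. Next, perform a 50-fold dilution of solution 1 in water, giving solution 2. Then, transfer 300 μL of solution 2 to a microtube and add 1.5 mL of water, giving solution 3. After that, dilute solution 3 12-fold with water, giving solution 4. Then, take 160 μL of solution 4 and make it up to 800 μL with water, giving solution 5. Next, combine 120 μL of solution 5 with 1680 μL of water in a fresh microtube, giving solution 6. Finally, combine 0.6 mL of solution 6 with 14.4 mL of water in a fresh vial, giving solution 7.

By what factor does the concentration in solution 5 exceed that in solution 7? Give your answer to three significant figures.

375

Step 1: 200 μL + 200 μL = 400 μL total → factor 400/200 = 2
Step 2: 50-fold → factor 50
Step 3: 300 μL + 1.5 mL = 1800 μL total → factor 1800/300 = 6
Step 4: 12-fold → factor 12
Step 5: 160 μL brought to 800 μL → factor 800/160 = 5
Step 6: 120 μL + 1680 μL = 1800 μL total → factor 1800/120 = 15
Step 7: 0.6 mL + 14.4 mL = 15 mL total → factor 15/0.6 = 25
Dilution factor to solution 5 = 36000; to solution 7 = 1.35 × 10^7
[solution 5]/[solution 7] = (factor to solution 7)/(factor to solution 5) = 1.35 × 10^7/36000 = 375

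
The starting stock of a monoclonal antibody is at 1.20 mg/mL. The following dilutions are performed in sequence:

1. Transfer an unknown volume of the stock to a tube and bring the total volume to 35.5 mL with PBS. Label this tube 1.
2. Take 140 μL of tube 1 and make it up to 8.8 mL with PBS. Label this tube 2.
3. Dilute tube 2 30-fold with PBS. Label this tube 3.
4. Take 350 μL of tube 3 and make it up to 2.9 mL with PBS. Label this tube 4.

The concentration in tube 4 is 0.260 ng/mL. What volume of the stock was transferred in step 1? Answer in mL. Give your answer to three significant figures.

0.120 mL

Step 1: v brought to 35.5 mL → factor = 35.5 mL/v
Step 2: 140 μL brought to 8.8 mL → factor 8800/140 = 62.857
Step 3: 30-fold → factor 30
Step 4: 350 μL brought to 2.9 mL → factor 2900/350 = 8.2857
Product of known-step factors = 15624
Overall factor = 1.20 mg/mL / (0.260 ng/mL) = 4.6154 × 10^6
Step-1 factor = 4.6154 × 10^6 / 15624 = 295.39
v = 35.5 mL / 295.39 = 0.120 mL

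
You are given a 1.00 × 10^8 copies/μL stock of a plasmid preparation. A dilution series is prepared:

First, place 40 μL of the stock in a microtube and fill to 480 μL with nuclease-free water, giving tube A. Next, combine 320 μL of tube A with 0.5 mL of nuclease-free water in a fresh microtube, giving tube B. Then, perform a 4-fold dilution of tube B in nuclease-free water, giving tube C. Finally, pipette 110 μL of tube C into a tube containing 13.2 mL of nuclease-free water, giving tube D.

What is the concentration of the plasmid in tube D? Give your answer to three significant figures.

6.72 × 10^3 copies/μL

Step 1: 40 μL brought to 480 μL → factor 480/40 = 12
Step 2: 320 μL + 0.5 mL = 820 μL total → factor 820/320 = 2.5625
Step 3: 4-fold → factor 4
Step 4: 110 μL + 13.2 mL = 13310 μL total → factor 13310/110 = 121
Overall dilution factor = 12 × 2.5625 × 4 × 121 = 14883
Final = 1.00 × 10^8 copies/μL / 14883 = 6.72 × 10^3 copies/μL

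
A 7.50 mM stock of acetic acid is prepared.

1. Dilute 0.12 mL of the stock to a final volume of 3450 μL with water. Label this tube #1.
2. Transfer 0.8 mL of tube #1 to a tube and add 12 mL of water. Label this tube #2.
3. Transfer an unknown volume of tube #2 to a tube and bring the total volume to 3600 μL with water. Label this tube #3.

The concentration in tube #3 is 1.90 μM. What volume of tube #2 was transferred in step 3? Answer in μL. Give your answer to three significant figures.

Step 1: 0.12 mL brought to 3450 μL → factor 3.45/0.12 = 28.75
Step 2: 0.8 mL + 12 mL = 12.8 mL total → factor 12.8/0.8 = 16
Step 3: v brought to 3600 μL → factor = 3600 μL/v
Product of known-step factors = 460
Overall factor = 7.50 mM / (1.90 μM) = 3947.4
Step-3 factor = 3947.4 / 460 = 8.5812
v = 3600 μL / 8.5812 = 420 μL

420 μL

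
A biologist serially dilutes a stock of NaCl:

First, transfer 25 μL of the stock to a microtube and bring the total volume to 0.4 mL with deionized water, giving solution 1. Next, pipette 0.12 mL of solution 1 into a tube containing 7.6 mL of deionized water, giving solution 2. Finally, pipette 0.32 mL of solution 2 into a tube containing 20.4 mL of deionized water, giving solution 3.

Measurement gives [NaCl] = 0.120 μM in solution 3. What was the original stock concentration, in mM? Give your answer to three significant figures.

Step 1: 25 μL brought to 0.4 mL → factor 400/25 = 16
Step 2: 0.12 mL + 7.6 mL = 7.72 mL total → factor 7.72/0.12 = 64.333
Step 3: 0.32 mL + 20.4 mL = 20.72 mL total → factor 20.72/0.32 = 64.75
Overall dilution factor = 16 × 64.333 × 64.75 = 66649
Stock = 0.120 μM × 66649 = 7998 μM = 8.00 mM

8.00 mM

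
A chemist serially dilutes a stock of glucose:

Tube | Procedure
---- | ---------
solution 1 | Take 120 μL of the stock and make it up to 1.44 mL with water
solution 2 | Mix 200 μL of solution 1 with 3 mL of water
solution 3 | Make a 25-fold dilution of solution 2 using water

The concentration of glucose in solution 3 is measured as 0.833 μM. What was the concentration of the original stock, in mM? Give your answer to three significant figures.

Step 1: 120 μL brought to 1.44 mL → factor 1440/120 = 12
Step 2: 200 μL + 3 mL = 3200 μL total → factor 3200/200 = 16
Step 3: 25-fold → factor 25
Overall dilution factor = 12 × 16 × 25 = 4800
Stock = 0.833 μM × 4800 = 3998 μM = 4.00 mM

4.00 mM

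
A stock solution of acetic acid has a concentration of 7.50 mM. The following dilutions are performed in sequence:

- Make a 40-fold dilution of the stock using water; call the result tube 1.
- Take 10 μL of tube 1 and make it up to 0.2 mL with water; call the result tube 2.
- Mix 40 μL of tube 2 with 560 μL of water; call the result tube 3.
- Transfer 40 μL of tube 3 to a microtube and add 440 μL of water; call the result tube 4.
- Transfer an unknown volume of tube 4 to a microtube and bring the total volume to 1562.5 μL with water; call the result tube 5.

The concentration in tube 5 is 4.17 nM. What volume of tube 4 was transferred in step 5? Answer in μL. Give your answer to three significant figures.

Step 1: 40-fold → factor 40
Step 2: 10 μL brought to 0.2 mL → factor 200/10 = 20
Step 3: 40 μL + 560 μL = 600 μL total → factor 600/40 = 15
Step 4: 40 μL + 440 μL = 480 μL total → factor 480/40 = 12
Step 5: v brought to 1562.5 μL → factor = 1562.5 μL/v
Product of known-step factors = 1.44 × 10^5
Overall factor = 7.50 mM / (4.17 nM) = 1.7986 × 10^6
Step-5 factor = 1.7986 × 10^6 / 1.44 × 10^5 = 12.49
v = 1562.5 μL / 12.49 = 125 μL

125 μL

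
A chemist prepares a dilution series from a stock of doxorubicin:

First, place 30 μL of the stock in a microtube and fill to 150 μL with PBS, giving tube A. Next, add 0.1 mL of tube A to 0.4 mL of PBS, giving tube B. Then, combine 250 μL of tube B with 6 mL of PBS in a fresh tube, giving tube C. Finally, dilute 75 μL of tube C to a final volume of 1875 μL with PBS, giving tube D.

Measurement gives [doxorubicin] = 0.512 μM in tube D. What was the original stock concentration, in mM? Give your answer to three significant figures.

8.00 mM

Step 1: 30 μL brought to 150 μL → factor 150/30 = 5
Step 2: 0.1 mL + 0.4 mL = 0.5 mL total → factor 0.5/0.1 = 5
Step 3: 250 μL + 6 mL = 6250 μL total → factor 6250/250 = 25
Step 4: 75 μL brought to 1875 μL → factor 1875/75 = 25
Overall dilution factor = 5 × 5 × 25 × 25 = 15625
Stock = 0.512 μM × 15625 = 8000 μM = 8.00 mM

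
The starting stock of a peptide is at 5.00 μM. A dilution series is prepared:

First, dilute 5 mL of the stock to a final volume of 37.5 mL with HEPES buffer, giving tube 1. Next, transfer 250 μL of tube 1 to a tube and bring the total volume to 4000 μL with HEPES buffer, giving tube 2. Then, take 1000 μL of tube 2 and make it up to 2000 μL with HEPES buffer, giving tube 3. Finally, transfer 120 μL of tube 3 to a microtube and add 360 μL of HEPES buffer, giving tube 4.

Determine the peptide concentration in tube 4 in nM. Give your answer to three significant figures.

5.21 nM

Step 1: 5 mL brought to 37.5 mL → factor 37.5/5 = 7.5
Step 2: 250 μL brought to 4000 μL → factor 4000/250 = 16
Step 3: 1000 μL brought to 2000 μL → factor 2000/1000 = 2
Step 4: 120 μL + 360 μL = 480 μL total → factor 480/120 = 4
Overall dilution factor = 7.5 × 16 × 2 × 4 = 960
Final = 5.00 μM / 960 = 0.005208 μM = 5.21 nM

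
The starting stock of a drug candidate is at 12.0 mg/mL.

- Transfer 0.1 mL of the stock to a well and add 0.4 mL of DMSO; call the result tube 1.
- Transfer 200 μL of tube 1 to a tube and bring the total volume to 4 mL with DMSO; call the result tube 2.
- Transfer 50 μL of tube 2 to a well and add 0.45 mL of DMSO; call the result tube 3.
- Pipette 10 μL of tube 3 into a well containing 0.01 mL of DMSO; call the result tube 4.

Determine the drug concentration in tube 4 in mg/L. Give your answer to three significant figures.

6.00 mg/L

Step 1: 0.1 mL + 0.4 mL = 0.5 mL total → factor 0.5/0.1 = 5
Step 2: 200 μL brought to 4 mL → factor 4000/200 = 20
Step 3: 50 μL + 0.45 mL = 500 μL total → factor 500/50 = 10
Step 4: 10 μL + 0.01 mL = 20 μL total → factor 20/10 = 2
Overall dilution factor = 5 × 20 × 10 × 2 = 2000
Final = 12.0 mg/mL / 2000 = 0.006000 mg/mL = 6.00 mg/L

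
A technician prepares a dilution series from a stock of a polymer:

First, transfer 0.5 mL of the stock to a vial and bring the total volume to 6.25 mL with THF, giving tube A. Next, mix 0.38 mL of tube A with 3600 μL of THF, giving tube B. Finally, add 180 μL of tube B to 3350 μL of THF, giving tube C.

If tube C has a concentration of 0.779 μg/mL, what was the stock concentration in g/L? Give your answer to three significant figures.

2.00 g/L

Step 1: 0.5 mL brought to 6.25 mL → factor 6.25/0.5 = 12.5
Step 2: 0.38 mL + 3600 μL = 3.98 mL total → factor 3.98/0.38 = 10.474
Step 3: 180 μL + 3350 μL = 3530 μL total → factor 3530/180 = 19.611
Overall dilution factor = 12.5 × 10.474 × 19.611 = 2567.5
Stock = 0.779 μg/mL × 2567.5 = 2000 μg/mL = 2.00 g/L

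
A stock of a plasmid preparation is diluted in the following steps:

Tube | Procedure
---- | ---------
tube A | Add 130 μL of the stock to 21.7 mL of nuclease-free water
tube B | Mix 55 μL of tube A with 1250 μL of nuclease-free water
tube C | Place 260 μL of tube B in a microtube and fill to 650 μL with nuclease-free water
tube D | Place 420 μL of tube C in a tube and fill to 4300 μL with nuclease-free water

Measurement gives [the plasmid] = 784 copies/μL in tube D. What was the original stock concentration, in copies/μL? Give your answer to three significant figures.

Step 1: 130 μL + 21.7 mL = 21830 μL total → factor 21830/130 = 167.92
Step 2: 55 μL + 1250 μL = 1305 μL total → factor 1305/55 = 23.727
Step 3: 260 μL brought to 650 μL → factor 650/260 = 2.5
Step 4: 420 μL brought to 4300 μL → factor 4300/420 = 10.238
Overall dilution factor = 167.92 × 23.727 × 2.5 × 10.238 = 1.0198 × 10^5
Stock = 784 copies/μL × 1.0198 × 10^5 = 8.00 × 10^7 copies/μL

8.00 × 10^7 copies/μL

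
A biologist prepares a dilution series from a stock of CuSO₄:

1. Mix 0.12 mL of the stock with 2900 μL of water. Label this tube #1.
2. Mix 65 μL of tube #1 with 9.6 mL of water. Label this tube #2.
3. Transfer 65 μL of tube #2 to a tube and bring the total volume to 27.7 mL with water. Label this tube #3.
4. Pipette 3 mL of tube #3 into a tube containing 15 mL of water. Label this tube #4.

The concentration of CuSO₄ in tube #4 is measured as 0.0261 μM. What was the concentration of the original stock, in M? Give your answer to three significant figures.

0.250 M

Step 1: 0.12 mL + 2900 μL = 3.02 mL total → factor 3.02/0.12 = 25.167
Step 2: 65 μL + 9.6 mL = 9665 μL total → factor 9665/65 = 148.69
Step 3: 65 μL brought to 27.7 mL → factor 27700/65 = 426.15
Step 4: 3 mL + 15 mL = 18 mL total → factor 18/3 = 6
Overall dilution factor = 25.167 × 148.69 × 426.15 × 6 = 9.5682 × 10^6
Stock = 0.0261 μM × 9.5682 × 10^6 = 2.497 × 10^5 μM = 0.250 M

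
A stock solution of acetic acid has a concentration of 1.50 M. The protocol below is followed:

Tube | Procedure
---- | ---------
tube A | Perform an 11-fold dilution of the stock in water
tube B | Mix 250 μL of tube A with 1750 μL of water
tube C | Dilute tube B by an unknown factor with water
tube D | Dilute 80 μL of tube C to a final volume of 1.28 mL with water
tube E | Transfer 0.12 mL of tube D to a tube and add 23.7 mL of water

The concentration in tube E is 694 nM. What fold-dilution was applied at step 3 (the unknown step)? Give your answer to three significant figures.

Step 1: 11-fold → factor 11
Step 2: 250 μL + 1750 μL = 2000 μL total → factor 2000/250 = 8
Step 3: unknown factor x
Step 4: 80 μL brought to 1.28 mL → factor 1280/80 = 16
Step 5: 0.12 mL + 23.7 mL = 23.82 mL total → factor 23.82/0.12 = 198.5
Product of known-step factors = 2.7949 × 10^5
Overall factor = 1.50 M / (694 nM) = 2.1614 × 10^6
x = 2.1614 × 10^6 / 2.7949 × 10^5 = 7.73

7.73-fold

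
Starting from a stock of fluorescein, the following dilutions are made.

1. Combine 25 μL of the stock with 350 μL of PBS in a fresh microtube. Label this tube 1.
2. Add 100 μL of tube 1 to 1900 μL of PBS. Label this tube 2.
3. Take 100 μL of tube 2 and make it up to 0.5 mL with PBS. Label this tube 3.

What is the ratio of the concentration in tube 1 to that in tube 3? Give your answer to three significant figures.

100

Step 1: 25 μL + 350 μL = 375 μL total → factor 375/25 = 15
Step 2: 100 μL + 1900 μL = 2000 μL total → factor 2000/100 = 20
Step 3: 100 μL brought to 0.5 mL → factor 500/100 = 5
Dilution factor to tube 1 = 15; to tube 3 = 1500
[tube 1]/[tube 3] = (factor to tube 3)/(factor to tube 1) = 1500/15 = 100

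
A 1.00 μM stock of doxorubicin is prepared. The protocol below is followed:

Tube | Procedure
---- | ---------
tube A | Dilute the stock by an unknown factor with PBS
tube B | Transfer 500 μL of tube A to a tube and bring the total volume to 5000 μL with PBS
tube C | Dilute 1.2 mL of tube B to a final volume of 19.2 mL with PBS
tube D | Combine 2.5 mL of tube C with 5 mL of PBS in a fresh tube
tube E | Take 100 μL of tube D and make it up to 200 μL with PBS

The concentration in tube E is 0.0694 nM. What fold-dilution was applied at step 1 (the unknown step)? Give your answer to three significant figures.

15.0-fold

Step 1: unknown factor x
Step 2: 500 μL brought to 5000 μL → factor 5000/500 = 10
Step 3: 1.2 mL brought to 19.2 mL → factor 19.2/1.2 = 16
Step 4: 2.5 mL + 5 mL = 7.5 mL total → factor 7.5/2.5 = 3
Step 5: 100 μL brought to 200 μL → factor 200/100 = 2
Product of known-step factors = 960
Overall factor = 1.00 μM / (0.0694 nM) = 14409
x = 14409 / 960 = 15.0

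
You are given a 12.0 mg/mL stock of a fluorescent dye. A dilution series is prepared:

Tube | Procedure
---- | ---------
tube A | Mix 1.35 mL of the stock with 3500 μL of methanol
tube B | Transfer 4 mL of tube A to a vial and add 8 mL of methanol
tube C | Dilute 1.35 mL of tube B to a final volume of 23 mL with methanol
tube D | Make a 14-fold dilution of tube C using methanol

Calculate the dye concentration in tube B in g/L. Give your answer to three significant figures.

1.11 g/L

Step 1: 1.35 mL + 3500 μL = 4.85 mL total → factor 4.85/1.35 = 3.5926
Step 2: 4 mL + 8 mL = 12 mL total → factor 12/4 = 3
Dilution factor through tube B = 3.5926 × 3 = 10.778
[tube B] = 12.0 mg/mL / 10.778 = 1.113 mg/mL = 1.11 g/L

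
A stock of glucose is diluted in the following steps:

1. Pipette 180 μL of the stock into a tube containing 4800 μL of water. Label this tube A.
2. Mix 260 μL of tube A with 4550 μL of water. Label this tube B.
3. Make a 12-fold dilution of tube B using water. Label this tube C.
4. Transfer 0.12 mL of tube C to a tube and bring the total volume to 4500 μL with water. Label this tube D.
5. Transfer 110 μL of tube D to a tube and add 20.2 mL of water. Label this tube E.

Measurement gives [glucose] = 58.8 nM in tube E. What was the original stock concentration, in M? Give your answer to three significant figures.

2.50 M

Step 1: 180 μL + 4800 μL = 4980 μL total → factor 4980/180 = 27.667
Step 2: 260 μL + 4550 μL = 4810 μL total → factor 4810/260 = 18.5
Step 3: 12-fold → factor 12
Step 4: 0.12 mL brought to 4500 μL → factor 4.5/0.12 = 37.5
Step 5: 110 μL + 20.2 mL = 20310 μL total → factor 20310/110 = 184.64
Overall dilution factor = 27.667 × 18.5 × 12 × 37.5 × 184.64 = 4.2526 × 10^7
Stock = 58.8 nM × 4.2526 × 10^7 = 2.501 × 10^9 nM = 2.50 M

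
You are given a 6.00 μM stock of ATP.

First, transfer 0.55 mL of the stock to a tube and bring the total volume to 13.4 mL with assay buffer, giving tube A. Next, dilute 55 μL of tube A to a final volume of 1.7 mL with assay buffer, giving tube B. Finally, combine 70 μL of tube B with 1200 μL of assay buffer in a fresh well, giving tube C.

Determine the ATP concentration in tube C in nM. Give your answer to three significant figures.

Step 1: 0.55 mL brought to 13.4 mL → factor 13.4/0.55 = 24.364
Step 2: 55 μL brought to 1.7 mL → factor 1700/55 = 30.909
Step 3: 70 μL + 1200 μL = 1270 μL total → factor 1270/70 = 18.143
Overall dilution factor = 24.364 × 30.909 × 18.143 = 13663
Final = 6.00 μM / 13663 = 0.0004392 μM = 0.439 nM

0.439 nM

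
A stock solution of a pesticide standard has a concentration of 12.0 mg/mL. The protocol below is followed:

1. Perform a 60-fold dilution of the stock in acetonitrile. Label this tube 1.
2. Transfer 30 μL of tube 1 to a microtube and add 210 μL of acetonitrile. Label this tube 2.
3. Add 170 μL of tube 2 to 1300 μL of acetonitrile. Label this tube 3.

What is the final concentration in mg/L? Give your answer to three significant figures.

Step 1: 60-fold → factor 60
Step 2: 30 μL + 210 μL = 240 μL total → factor 240/30 = 8
Step 3: 170 μL + 1300 μL = 1470 μL total → factor 1470/170 = 8.6471
Overall dilution factor = 60 × 8 × 8.6471 = 4150.6
Final = 12.0 mg/mL / 4150.6 = 0.002891 mg/mL = 2.89 mg/L

2.89 mg/L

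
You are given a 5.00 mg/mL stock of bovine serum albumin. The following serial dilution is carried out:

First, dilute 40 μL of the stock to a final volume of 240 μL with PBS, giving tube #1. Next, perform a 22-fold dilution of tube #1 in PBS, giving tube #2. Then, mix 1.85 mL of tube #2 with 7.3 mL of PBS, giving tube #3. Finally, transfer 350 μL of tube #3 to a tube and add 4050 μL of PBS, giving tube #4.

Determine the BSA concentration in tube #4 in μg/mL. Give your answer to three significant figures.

0.609 μg/mL

Step 1: 40 μL brought to 240 μL → factor 240/40 = 6
Step 2: 22-fold → factor 22
Step 3: 1.85 mL + 7.3 mL = 9.15 mL total → factor 9.15/1.85 = 4.9459
Step 4: 350 μL + 4050 μL = 4400 μL total → factor 4400/350 = 12.571
Overall dilution factor = 6 × 22 × 4.9459 × 12.571 = 8207.4
Final = 5.00 mg/mL / 8207.4 = 0.0006092 mg/mL = 0.609 μg/mL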